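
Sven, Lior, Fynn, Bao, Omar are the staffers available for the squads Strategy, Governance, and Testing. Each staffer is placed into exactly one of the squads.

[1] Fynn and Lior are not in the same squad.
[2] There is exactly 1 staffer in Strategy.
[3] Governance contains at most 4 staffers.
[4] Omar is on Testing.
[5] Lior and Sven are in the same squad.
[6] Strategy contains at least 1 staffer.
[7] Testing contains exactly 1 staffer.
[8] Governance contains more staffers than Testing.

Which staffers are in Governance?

Governance = {Bao, Lior, Sven}

From (4): Omar ∈ Testing.
(7): Testing already has 1, so the rest are out.
Suppose Sven ∉ Governance: no assignment then satisfies all the clues, so Sven ∈ Governance.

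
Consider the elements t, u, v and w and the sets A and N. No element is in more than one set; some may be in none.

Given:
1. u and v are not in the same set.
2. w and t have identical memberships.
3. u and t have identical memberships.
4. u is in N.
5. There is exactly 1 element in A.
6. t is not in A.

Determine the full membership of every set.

A = {v}; N = {t, u, w}

From (4): u ∈ N.
From (6): t ∉ A.
(1): v ∉ N.
(2): w matches t: w ∉ A.
(3): t matches u: t ∈ N.
(5): only 1 candidates remain for A, so all are in.
(2): w matches t: w ∈ N.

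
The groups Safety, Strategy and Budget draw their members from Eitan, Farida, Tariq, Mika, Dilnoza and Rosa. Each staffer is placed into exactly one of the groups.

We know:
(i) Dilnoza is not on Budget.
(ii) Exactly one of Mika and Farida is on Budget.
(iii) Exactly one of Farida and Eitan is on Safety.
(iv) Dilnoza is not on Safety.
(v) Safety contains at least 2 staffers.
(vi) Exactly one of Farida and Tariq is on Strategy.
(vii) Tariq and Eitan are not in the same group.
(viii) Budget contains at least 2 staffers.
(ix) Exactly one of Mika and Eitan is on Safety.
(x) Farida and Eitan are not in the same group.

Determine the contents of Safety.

Safety = {Eitan, Rosa}

From (i): Dilnoza ∉ Budget.
From (iv): Dilnoza ∉ Safety.
Only one group left: Dilnoza ∈ Strategy.
Suppose Eitan ∉ Safety: no assignment then satisfies all the clues, so Eitan ∈ Safety.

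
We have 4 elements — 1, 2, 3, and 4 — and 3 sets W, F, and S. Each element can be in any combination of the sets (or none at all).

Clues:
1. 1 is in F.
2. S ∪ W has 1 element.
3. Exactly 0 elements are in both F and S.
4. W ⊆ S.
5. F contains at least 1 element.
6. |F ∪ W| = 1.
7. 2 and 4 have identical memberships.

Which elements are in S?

S = {3}

From (1): 1 ∈ F.
Suppose 1 ∈ S: no assignment then satisfies all the clues, so 1 ∉ S.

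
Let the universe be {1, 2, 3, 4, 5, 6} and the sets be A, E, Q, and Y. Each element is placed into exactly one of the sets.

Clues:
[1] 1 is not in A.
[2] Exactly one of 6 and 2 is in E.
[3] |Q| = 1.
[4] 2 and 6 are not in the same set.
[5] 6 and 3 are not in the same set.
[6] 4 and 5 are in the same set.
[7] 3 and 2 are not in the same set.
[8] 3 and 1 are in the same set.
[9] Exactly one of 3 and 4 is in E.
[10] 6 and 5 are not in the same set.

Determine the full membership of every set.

A = {}; E = {2, 4, 5}; Q = {6}; Y = {1, 3}

From (1): 1 ∉ A.
(8): 3 matches 1: 3 ∉ A.
Suppose 1 ∈ E: no assignment then satisfies all the clues, so 1 ∉ E.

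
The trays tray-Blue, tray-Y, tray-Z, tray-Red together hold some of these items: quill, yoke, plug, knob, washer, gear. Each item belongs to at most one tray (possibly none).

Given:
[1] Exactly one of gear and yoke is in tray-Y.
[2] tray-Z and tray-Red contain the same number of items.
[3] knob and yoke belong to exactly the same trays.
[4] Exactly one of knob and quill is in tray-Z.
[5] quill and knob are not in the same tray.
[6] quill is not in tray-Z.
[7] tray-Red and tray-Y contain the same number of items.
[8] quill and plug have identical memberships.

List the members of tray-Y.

tray-Y = {gear, washer}

From (6): quill ∉ tray-Z.
(4) (exactly one): knob ∈ tray-Z.
(8): plug matches quill: plug ∉ tray-Z.
(3): yoke matches knob: yoke ∉ tray-Blue.
(3): yoke matches knob: yoke ∉ tray-Y.
(3): yoke matches knob: yoke ∈ tray-Z.
(1) (exactly one): gear ∈ tray-Y.
Suppose quill ∈ tray-Y: no assignment then satisfies all the clues, so quill ∉ tray-Y.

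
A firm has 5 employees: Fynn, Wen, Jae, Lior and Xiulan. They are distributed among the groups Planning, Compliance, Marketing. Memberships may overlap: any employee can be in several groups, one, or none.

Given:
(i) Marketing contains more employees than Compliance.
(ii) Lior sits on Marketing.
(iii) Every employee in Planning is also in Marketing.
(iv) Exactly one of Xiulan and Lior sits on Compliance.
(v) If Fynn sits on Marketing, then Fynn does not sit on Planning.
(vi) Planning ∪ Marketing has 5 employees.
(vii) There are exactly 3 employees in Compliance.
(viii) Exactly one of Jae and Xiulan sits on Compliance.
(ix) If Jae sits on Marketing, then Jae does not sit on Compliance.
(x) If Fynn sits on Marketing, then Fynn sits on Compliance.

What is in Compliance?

Compliance = {Fynn, Wen, Xiulan}

From (ii): Lior ∈ Marketing.
Suppose Fynn ∉ Compliance: no assignment then satisfies all the clues, so Fynn ∈ Compliance.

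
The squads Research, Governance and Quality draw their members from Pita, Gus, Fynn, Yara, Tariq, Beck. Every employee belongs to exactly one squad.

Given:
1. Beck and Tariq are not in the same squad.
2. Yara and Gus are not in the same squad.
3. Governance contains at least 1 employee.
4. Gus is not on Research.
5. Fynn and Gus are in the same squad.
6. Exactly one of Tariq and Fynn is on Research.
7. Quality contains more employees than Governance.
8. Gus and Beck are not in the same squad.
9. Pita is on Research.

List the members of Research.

From (4): Gus ∉ Research.
From (9): Pita ∈ Research.
(5): Fynn matches Gus: Fynn ∉ Research.
(6) (exactly one): Tariq ∈ Research.
(1): Beck ∉ Research.
Suppose Yara ∉ Research: no assignment then satisfies all the clues, so Yara ∈ Research.

Research = {Pita, Tariq, Yara}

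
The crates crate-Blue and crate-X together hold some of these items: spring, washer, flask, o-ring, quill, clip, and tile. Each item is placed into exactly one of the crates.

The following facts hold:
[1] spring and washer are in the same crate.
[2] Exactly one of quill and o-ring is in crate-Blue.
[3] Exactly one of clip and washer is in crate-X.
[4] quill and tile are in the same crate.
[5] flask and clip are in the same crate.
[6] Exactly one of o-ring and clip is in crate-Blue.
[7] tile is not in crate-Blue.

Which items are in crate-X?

crate-X = {clip, flask, quill, tile}

From (7): tile ∉ crate-Blue.
(4): quill matches tile: quill ∉ crate-Blue.
Only one crate left: quill ∈ crate-X.
Only one crate left: tile ∈ crate-X.
(2) (exactly one): o-ring ∈ crate-Blue.
(6) (exactly one): clip ∉ crate-Blue.
Only one crate left: clip ∈ crate-X.
(3) (exactly one): washer ∉ crate-X.
(5): flask matches clip: flask ∉ crate-Blue.
(5): flask matches clip: flask ∈ crate-X.
Only one crate left: washer ∈ crate-Blue.
(1): spring matches washer: spring ∈ crate-Blue.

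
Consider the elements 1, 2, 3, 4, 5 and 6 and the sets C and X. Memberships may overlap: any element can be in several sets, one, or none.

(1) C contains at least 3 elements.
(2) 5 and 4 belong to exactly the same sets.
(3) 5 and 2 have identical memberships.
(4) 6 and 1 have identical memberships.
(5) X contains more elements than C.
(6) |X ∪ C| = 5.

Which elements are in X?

X = {1, 2, 4, 5, 6}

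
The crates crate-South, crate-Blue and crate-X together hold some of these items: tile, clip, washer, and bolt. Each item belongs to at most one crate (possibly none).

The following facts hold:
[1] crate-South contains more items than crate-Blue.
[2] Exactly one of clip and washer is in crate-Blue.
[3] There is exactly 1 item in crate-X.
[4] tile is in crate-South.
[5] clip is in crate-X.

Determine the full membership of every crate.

crate-South = {bolt, tile}; crate-Blue = {washer}; crate-X = {clip}

From (4): tile ∈ crate-South.
From (5): clip ∈ crate-X.
(2) (exactly one): washer ∈ crate-Blue.
(3): crate-X already has 1, so the rest are out.
Suppose bolt ∉ crate-South: no assignment then satisfies all the clues, so bolt ∈ crate-South.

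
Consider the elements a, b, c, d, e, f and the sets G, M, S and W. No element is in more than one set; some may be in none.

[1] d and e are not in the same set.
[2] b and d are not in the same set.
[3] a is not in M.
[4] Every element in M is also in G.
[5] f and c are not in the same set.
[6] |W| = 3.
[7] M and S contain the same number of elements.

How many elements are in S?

0

From (3): a ∉ M.
Suppose a ∈ S: no assignment then satisfies all the clues, so a ∉ S.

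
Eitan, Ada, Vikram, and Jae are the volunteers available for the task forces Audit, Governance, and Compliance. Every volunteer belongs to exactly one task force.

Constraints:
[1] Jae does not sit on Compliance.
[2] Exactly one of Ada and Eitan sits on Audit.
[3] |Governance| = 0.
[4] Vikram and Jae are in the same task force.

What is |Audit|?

3

From (1): Jae ∉ Compliance.
(3): Governance already has 0, so the rest are out.
(4): Vikram matches Jae: Vikram ∉ Compliance.
Only one task force left: Vikram ∈ Audit.
Only one task force left: Jae ∈ Audit.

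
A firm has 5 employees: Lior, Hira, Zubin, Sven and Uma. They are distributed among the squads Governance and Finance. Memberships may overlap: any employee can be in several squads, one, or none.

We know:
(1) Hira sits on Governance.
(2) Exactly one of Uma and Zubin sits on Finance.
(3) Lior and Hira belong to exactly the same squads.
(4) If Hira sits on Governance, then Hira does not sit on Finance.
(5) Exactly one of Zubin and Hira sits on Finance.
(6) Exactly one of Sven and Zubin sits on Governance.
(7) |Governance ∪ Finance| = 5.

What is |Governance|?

4

From (1): Hira ∈ Governance.
(3): Lior matches Hira: Lior ∈ Governance.
(4): Hira ∉ Finance.
(5) (exactly one): Zubin ∈ Finance.
(2) (exactly one): Uma ∉ Finance.
(3): Lior matches Hira: Lior ∉ Finance.
Suppose Uma ∉ Governance: no assignment then satisfies all the clues, so Uma ∈ Governance.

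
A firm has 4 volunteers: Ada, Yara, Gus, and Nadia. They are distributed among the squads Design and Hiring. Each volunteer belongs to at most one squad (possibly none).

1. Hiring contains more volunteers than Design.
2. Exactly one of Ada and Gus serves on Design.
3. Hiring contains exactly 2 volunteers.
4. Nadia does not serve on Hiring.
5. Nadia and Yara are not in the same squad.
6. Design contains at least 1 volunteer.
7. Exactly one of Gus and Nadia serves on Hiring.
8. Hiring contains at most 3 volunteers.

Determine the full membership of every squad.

From (4): Nadia ∉ Hiring.
(7) (exactly one): Gus ∈ Hiring.
(2) (exactly one): Ada ∈ Design.
(3): only 2 candidates remain for Hiring, so all are in.
Suppose Nadia ∈ Design: no assignment then satisfies all the clues, so Nadia ∉ Design.

Design = {Ada}; Hiring = {Gus, Yara}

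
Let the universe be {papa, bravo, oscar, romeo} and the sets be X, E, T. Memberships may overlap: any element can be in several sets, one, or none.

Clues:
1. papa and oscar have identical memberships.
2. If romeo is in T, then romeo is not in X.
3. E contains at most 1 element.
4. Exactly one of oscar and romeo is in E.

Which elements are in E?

E = {romeo}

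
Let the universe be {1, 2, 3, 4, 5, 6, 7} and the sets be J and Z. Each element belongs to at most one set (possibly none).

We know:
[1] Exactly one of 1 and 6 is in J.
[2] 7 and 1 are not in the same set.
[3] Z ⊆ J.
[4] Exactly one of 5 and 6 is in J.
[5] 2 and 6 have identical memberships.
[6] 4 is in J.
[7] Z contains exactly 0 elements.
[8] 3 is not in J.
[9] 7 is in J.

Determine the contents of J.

From (6): 4 ∈ J.
From (8): 3 ∉ J.
From (9): 7 ∈ J.
(2): 1 ∉ J.
(3) contrapositive: 1 ∉ Z.
(3) contrapositive: 3 ∉ Z.
(7): Z already has 0, so the rest are out.
(1) (exactly one): 6 ∈ J.
(4) (exactly one): 5 ∉ J.
(5): 2 matches 6: 2 ∈ J.

J = {2, 4, 6, 7}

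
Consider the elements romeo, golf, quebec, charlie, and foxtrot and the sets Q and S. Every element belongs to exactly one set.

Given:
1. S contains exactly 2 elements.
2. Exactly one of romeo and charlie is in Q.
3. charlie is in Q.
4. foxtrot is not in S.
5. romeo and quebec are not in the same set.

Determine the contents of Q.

From (3): charlie ∈ Q.
From (4): foxtrot ∉ S.
(2) (exactly one): romeo ∉ Q.
Only one set left: romeo ∈ S.
Only one set left: foxtrot ∈ Q.
(5): quebec ∉ S.
Only one set left: quebec ∈ Q.
(1): only 2 candidates remain for S, so all are in.

Q = {charlie, foxtrot, quebec}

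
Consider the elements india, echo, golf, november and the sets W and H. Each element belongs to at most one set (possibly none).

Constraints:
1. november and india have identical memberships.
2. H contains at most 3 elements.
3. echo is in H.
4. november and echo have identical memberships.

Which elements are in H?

H = {echo, india, november}

From (3): echo ∈ H.
(4): november matches echo: november ∉ W.
(4): november matches echo: november ∈ H.
(1): india matches november: india ∉ W.
(1): india matches november: india ∈ H.
(2): H already has 3, so the rest are out.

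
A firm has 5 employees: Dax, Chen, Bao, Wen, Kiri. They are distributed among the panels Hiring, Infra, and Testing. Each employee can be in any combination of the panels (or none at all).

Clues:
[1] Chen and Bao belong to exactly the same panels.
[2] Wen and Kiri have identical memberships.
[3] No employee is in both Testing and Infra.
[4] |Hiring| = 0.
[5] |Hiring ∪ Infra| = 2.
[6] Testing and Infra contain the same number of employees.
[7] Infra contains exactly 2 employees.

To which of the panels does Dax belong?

Dax: none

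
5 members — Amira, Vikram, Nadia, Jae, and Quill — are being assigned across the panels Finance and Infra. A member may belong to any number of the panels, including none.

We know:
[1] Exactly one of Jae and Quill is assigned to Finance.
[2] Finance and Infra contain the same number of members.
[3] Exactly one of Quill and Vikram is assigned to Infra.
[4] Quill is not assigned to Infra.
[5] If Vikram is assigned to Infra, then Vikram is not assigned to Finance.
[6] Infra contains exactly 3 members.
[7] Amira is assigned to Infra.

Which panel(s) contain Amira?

Amira: Finance, Infra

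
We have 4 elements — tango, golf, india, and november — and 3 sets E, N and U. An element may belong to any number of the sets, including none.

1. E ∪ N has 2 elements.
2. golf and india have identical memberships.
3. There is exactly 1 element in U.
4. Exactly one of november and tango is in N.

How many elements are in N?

1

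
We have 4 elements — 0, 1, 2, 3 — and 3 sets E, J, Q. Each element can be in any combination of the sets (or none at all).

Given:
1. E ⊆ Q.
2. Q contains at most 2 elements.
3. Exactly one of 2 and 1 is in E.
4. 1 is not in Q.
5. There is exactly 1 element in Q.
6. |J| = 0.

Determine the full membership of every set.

E = {2}; J = {}; Q = {2}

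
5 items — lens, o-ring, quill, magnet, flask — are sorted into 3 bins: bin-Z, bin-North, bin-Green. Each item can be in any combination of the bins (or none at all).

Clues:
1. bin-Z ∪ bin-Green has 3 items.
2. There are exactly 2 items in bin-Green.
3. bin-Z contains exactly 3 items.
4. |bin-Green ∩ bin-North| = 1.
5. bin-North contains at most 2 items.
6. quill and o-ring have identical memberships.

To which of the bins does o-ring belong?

o-ring: none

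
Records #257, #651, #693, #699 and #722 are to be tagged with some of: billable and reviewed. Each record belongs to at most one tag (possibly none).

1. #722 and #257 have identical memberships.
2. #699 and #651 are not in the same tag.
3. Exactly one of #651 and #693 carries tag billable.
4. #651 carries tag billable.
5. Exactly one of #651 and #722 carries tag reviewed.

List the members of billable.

billable = {#651}

From (4): #651 ∈ billable.
(2): #699 ∉ billable.
(3) (exactly one): #693 ∉ billable.
(5) (exactly one): #722 ∈ reviewed.
(1): #257 matches #722: #257 ∉ billable.
(1): #257 matches #722: #257 ∈ reviewed.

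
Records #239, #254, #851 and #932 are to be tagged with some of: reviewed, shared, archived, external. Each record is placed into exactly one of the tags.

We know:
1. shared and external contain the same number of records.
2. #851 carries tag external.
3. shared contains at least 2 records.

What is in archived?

From (2): #851 ∈ external.
Suppose #239 ∈ archived: no assignment then satisfies all the clues, so #239 ∉ archived.

archived = {}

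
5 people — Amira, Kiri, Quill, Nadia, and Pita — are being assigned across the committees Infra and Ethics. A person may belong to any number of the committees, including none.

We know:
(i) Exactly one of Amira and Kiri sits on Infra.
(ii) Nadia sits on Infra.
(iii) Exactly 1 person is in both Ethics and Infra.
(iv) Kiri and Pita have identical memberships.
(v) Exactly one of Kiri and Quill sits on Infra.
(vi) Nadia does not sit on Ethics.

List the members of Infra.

From (ii): Nadia ∈ Infra.
From (vi): Nadia ∉ Ethics.
Suppose Amira ∉ Infra: no assignment then satisfies all the clues, so Amira ∈ Infra.

Infra = {Amira, Nadia, Quill}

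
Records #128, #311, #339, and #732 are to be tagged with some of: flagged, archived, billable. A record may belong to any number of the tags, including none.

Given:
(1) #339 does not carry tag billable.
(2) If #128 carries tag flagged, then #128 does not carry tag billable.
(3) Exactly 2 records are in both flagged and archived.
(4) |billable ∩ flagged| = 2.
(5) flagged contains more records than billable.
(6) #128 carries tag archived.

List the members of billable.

From (1): #339 ∉ billable.
From (6): #128 ∈ archived.
Suppose #128 ∈ billable: no assignment then satisfies all the clues, so #128 ∉ billable.

billable = {#311, #732}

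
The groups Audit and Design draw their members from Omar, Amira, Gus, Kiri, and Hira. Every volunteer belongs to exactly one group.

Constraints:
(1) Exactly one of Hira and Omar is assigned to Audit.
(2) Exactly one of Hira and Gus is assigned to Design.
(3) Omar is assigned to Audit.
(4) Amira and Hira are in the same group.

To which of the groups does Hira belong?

Hira: Design

From (3): Omar ∈ Audit.
(1) (exactly one): Hira ∉ Audit.
(4): Amira matches Hira: Amira ∉ Audit.
Only one group left: Amira ∈ Design.
Only one group left: Hira ∈ Design.
(2) (exactly one): Gus ∉ Design.
Only one group left: Gus ∈ Audit.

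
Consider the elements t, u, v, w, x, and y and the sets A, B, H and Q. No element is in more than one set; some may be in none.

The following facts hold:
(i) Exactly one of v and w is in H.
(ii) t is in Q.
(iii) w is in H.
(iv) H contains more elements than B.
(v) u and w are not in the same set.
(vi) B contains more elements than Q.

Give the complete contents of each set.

A = {}; B = {u, v}; H = {w, x, y}; Q = {t}

From (ii): t ∈ Q.
From (iii): w ∈ H.
(i) (exactly one): v ∉ H.
(v): u ∉ H.
Suppose u ∈ A: no assignment then satisfies all the clues, so u ∉ A.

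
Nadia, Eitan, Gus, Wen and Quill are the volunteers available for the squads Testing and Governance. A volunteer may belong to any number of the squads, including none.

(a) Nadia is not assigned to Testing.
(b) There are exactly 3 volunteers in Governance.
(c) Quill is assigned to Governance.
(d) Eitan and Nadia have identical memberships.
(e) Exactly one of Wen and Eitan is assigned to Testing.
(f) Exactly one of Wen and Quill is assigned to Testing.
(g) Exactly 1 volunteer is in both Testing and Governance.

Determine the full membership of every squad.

Testing = {Wen}; Governance = {Gus, Quill, Wen}

From (a): Nadia ∉ Testing.
From (c): Quill ∈ Governance.
(d): Eitan matches Nadia: Eitan ∉ Testing.
(e) (exactly one): Wen ∈ Testing.
(f) (exactly one): Quill ∉ Testing.
Suppose Nadia ∈ Governance: no assignment then satisfies all the clues, so Nadia ∉ Governance.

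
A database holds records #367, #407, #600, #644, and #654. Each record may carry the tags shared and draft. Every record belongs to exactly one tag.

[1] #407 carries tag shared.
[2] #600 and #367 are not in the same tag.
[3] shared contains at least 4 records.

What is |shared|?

4

From (1): #407 ∈ shared.
Suppose #644 ∉ shared: no assignment then satisfies all the clues, so #644 ∈ shared.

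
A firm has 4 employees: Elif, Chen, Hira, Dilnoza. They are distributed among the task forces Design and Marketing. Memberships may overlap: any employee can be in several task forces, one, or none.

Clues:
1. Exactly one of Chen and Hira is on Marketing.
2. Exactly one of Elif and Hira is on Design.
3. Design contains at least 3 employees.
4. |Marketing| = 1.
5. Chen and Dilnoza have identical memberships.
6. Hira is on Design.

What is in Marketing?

Marketing = {Hira}

From (6): Hira ∈ Design.
(2) (exactly one): Elif ∉ Design.
(3): only 3 candidates remain for Design, so all are in.
Suppose Elif ∈ Marketing: no assignment then satisfies all the clues, so Elif ∉ Marketing.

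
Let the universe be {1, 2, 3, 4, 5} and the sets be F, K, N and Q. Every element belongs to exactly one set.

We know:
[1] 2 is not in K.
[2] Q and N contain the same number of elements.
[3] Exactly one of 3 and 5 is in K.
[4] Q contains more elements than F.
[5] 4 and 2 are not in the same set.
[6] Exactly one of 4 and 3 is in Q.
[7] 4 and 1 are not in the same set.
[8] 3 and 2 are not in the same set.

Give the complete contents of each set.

F = {}; K = {3}; N = {1, 2}; Q = {4, 5}

From (1): 2 ∉ K.
Suppose 1 ∈ F: no assignment then satisfies all the clues, so 1 ∉ F.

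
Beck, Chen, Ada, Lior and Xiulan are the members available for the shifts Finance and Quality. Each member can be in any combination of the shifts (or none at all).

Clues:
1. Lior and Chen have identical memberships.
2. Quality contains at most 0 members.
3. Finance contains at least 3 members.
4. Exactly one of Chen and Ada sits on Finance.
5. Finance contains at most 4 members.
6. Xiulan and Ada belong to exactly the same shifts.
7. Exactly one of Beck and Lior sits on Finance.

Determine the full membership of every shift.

Finance = {Ada, Beck, Xiulan}; Quality = {}

(2): Quality already has 0, so the rest are out.
Suppose Beck ∉ Finance: no assignment then satisfies all the clues, so Beck ∈ Finance.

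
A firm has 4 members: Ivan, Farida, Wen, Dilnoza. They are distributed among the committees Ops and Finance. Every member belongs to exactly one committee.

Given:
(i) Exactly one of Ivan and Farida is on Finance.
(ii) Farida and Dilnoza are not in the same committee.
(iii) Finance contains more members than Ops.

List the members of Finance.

Finance = {Dilnoza, Ivan, Wen}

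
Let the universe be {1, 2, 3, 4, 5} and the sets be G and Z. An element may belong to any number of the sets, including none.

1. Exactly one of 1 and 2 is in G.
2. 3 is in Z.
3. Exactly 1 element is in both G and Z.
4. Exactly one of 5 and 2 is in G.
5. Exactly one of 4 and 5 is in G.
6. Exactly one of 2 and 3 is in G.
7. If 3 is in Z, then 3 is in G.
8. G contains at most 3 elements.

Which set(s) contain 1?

1: G

From (2): 3 ∈ Z.
(7): 3 ∈ G.
(6) (exactly one): 2 ∉ G.
(1) (exactly one): 1 ∈ G.
(4) (exactly one): 5 ∈ G.
(5) (exactly one): 4 ∉ G.
Suppose 1 ∈ Z: no assignment then satisfies all the clues, so 1 ∉ Z.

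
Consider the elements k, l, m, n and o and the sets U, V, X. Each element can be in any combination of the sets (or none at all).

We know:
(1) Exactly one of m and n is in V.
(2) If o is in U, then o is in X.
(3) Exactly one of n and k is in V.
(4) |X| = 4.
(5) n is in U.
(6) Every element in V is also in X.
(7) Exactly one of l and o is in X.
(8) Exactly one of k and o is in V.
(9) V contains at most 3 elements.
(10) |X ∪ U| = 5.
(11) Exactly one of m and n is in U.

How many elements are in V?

2

From (5): n ∈ U.
(11) (exactly one): m ∉ U.
Suppose k ∉ X: no assignment then satisfies all the clues, so k ∈ X.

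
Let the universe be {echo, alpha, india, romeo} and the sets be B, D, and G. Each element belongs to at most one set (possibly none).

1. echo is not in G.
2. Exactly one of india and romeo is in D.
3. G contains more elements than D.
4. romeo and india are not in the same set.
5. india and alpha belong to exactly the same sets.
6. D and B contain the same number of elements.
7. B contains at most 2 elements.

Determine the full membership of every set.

B = {echo}; D = {romeo}; G = {alpha, india}

From (1): echo ∉ G.
Suppose echo ∉ B: no assignment then satisfies all the clues, so echo ∈ B.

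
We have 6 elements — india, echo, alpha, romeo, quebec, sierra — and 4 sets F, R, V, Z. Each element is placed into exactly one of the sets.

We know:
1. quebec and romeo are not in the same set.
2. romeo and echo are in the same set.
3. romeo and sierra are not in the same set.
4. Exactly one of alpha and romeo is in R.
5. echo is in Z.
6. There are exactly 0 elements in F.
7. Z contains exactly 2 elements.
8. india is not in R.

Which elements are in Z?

Z = {echo, romeo}

From (5): echo ∈ Z.
From (8): india ∉ R.
(2): romeo matches echo: romeo ∉ F.
(2): romeo matches echo: romeo ∉ R.
(2): romeo matches echo: romeo ∉ V.
(2): romeo matches echo: romeo ∈ Z.
(3): sierra ∉ Z.
(4) (exactly one): alpha ∈ R.
(6): F already has 0, so the rest are out.
(7): Z already has 2, so the rest are out.
Only one set left: india ∈ V.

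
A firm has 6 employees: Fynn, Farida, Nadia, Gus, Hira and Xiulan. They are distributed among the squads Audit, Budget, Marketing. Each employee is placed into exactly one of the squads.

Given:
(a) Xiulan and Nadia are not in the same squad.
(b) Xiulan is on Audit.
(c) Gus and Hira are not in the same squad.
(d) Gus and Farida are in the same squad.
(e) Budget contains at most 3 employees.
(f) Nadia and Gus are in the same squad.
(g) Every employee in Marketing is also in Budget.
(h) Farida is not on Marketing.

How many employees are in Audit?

3

From (b): Xiulan ∈ Audit.
From (h): Farida ∉ Marketing.
(a): Nadia ∉ Audit.
(d): Gus matches Farida: Gus ∉ Marketing.
(f): Gus matches Nadia: Gus ∉ Audit.
(f): Nadia matches Gus: Nadia ∉ Marketing.
Only one squad left: Nadia ∈ Budget.
Only one squad left: Gus ∈ Budget.
(c): Hira ∉ Budget.
(d): Farida matches Gus: Farida ∉ Audit.
(d): Farida matches Gus: Farida ∈ Budget.
Only one squad left: Hira ∈ Audit.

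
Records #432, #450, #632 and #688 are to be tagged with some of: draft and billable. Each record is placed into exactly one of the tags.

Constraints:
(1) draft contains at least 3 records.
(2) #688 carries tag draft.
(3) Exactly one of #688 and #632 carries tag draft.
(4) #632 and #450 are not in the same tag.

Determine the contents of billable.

From (2): #688 ∈ draft.
(3) (exactly one): #632 ∉ draft.
Only one tag left: #632 ∈ billable.
(1): only 3 candidates remain for draft, so all are in.

billable = {#632}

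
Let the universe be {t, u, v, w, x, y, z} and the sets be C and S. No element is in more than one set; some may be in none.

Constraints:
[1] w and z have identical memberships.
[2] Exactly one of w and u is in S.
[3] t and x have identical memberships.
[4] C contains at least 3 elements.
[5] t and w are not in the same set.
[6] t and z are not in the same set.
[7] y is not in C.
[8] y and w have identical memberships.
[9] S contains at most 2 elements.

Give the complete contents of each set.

C = {t, v, x}; S = {u}

From (7): y ∉ C.
(8): w matches y: w ∉ C.
(1): z matches w: z ∉ C.
Suppose t ∉ C: no assignment then satisfies all the clues, so t ∈ C.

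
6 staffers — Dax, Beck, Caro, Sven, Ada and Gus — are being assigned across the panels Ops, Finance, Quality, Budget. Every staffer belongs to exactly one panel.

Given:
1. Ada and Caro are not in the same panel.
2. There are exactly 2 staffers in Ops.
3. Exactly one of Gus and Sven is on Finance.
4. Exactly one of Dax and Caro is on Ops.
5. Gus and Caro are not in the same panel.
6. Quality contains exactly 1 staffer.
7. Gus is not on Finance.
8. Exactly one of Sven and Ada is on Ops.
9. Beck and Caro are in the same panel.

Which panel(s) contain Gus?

From (7): Gus ∉ Finance.
(3) (exactly one): Sven ∈ Finance.
(8) (exactly one): Ada ∈ Ops.
(1): Caro ∉ Ops.
(4) (exactly one): Dax ∈ Ops.
(9): Beck matches Caro: Beck ∉ Ops.
(2): Ops already has 2, so the rest are out.
Suppose Gus ∉ Quality: no assignment then satisfies all the clues, so Gus ∈ Quality.

Gus: Quality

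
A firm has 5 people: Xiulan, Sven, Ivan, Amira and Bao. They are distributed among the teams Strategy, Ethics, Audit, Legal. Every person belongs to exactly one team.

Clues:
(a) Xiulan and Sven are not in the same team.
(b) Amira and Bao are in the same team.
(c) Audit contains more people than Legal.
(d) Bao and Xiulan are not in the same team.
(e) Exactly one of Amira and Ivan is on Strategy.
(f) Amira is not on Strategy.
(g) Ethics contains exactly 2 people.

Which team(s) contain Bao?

Bao: Ethics

From (f): Amira ∉ Strategy.
(b): Bao matches Amira: Bao ∉ Strategy.
(e) (exactly one): Ivan ∈ Strategy.
Suppose Bao ∉ Ethics: no assignment then satisfies all the clues, so Bao ∈ Ethics.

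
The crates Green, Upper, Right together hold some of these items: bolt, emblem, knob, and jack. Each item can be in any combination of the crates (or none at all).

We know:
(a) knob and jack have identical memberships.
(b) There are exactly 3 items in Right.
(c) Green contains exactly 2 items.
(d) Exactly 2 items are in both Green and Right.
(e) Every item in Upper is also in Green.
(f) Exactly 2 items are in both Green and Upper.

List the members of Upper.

Upper = {jack, knob}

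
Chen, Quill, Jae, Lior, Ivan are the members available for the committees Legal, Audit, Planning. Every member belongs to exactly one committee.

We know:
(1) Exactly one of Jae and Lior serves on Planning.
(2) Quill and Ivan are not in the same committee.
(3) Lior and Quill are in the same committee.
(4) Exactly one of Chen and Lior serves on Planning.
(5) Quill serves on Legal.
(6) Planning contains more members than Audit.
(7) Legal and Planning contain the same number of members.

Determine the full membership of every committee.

Legal = {Lior, Quill}; Audit = {Ivan}; Planning = {Chen, Jae}

From (5): Quill ∈ Legal.
(2): Ivan ∉ Legal.
(3): Lior matches Quill: Lior ∈ Legal.
(4) (exactly one): Chen ∈ Planning.
(1) (exactly one): Jae ∈ Planning.
Suppose Ivan ∉ Audit: no assignment then satisfies all the clues, so Ivan ∈ Audit.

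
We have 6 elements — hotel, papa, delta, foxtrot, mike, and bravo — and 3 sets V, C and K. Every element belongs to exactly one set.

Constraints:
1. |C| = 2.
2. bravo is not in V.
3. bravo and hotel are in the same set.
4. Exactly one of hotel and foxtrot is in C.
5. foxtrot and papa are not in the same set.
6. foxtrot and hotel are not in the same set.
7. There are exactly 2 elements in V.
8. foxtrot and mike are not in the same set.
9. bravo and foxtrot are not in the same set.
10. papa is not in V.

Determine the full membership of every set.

V = {delta, foxtrot}; C = {bravo, hotel}; K = {mike, papa}

From (2): bravo ∉ V.
From (10): papa ∉ V.
(3): hotel matches bravo: hotel ∉ V.
Suppose hotel ∉ C: no assignment then satisfies all the clues, so hotel ∈ C.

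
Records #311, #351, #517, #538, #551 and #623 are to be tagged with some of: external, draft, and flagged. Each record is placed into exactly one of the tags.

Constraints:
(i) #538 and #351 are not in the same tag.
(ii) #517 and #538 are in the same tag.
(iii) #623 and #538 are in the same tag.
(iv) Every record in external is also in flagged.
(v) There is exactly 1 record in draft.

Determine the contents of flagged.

flagged = {#311, #517, #538, #551, #623}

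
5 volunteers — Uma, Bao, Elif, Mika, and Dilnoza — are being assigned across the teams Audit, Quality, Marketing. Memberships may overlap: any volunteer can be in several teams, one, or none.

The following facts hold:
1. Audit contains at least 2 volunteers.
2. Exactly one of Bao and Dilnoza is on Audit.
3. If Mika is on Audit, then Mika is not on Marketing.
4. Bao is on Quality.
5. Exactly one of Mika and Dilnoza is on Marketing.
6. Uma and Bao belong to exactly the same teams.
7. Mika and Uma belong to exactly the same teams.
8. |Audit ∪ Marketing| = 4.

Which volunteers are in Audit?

From (4): Bao ∈ Quality.
(6): Uma matches Bao: Uma ∈ Quality.
(7): Mika matches Uma: Mika ∈ Quality.
Suppose Uma ∉ Audit: no assignment then satisfies all the clues, so Uma ∈ Audit.

Audit = {Bao, Mika, Uma}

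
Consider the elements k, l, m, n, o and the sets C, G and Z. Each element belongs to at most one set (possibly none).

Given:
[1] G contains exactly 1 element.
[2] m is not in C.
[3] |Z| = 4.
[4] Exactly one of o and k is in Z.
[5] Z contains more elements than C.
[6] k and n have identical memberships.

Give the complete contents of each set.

C = {}; G = {o}; Z = {k, l, m, n}

From (2): m ∉ C.
Suppose k ∈ C: no assignment then satisfies all the clues, so k ∉ C.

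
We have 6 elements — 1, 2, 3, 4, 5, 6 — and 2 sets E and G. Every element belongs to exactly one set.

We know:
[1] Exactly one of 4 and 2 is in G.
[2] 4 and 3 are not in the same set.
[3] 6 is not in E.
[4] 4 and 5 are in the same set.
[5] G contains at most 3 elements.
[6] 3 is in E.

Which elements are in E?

E = {1, 2, 3}

From (3): 6 ∉ E.
From (6): 3 ∈ E.
(2): 4 ∉ E.
(4): 5 matches 4: 5 ∉ E.
Only one set left: 4 ∈ G.
Only one set left: 5 ∈ G.
Only one set left: 6 ∈ G.
(1) (exactly one): 2 ∉ G.
(5): G already has 3, so the rest are out.
Only one set left: 1 ∈ E.
Only one set left: 2 ∈ E.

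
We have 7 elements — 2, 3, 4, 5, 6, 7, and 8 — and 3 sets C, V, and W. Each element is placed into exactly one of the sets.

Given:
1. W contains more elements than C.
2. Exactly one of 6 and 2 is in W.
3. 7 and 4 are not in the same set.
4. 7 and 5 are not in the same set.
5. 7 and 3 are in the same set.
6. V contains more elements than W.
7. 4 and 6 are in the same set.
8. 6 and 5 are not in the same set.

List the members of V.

V = {2, 3, 7, 8}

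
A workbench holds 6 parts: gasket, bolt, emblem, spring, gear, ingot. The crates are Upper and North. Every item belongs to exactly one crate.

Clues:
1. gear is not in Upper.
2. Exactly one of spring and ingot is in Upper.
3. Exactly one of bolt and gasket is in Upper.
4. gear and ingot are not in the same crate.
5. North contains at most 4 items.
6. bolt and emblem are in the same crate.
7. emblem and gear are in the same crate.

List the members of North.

North = {bolt, emblem, gear, spring}

From (1): gear ∉ Upper.
(7): emblem matches gear: emblem ∉ Upper.
Only one crate left: emblem ∈ North.
Only one crate left: gear ∈ North.
(4): ingot ∉ North.
(6): bolt matches emblem: bolt ∉ Upper.
(6): bolt matches emblem: bolt ∈ North.
Only one crate left: ingot ∈ Upper.
(2) (exactly one): spring ∉ Upper.
(3) (exactly one): gasket ∈ Upper.
Only one crate left: spring ∈ North.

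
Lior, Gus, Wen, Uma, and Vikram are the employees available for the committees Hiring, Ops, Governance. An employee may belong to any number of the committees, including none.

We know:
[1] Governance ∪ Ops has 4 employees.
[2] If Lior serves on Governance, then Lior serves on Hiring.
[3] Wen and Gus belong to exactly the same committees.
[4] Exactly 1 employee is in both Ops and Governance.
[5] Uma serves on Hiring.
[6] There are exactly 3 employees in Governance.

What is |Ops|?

2

From (5): Uma ∈ Hiring.
Suppose Gus ∈ Ops: no assignment then satisfies all the clues, so Gus ∉ Ops.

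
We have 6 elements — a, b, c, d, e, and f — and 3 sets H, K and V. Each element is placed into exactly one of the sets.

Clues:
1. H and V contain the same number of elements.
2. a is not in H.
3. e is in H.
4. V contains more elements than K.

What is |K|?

0

From (2): a ∉ H.
From (3): e ∈ H.
Suppose a ∈ K: no assignment then satisfies all the clues, so a ∉ K.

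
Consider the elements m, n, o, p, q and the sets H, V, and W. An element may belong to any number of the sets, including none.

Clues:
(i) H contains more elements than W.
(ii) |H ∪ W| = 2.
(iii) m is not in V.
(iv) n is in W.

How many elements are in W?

1

From (iii): m ∉ V.
From (iv): n ∈ W.
Suppose m ∈ W: no assignment then satisfies all the clues, so m ∉ W.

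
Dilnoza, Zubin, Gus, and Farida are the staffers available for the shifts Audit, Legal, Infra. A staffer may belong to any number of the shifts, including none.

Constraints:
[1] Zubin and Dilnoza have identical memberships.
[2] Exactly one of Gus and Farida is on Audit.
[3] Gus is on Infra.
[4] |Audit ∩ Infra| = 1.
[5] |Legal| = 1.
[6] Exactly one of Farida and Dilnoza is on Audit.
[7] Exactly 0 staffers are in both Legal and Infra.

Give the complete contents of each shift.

Audit = {Dilnoza, Gus, Zubin}; Legal = {Farida}; Infra = {Gus}

From (3): Gus ∈ Infra.
Suppose Dilnoza ∉ Audit: no assignment then satisfies all the clues, so Dilnoza ∈ Audit.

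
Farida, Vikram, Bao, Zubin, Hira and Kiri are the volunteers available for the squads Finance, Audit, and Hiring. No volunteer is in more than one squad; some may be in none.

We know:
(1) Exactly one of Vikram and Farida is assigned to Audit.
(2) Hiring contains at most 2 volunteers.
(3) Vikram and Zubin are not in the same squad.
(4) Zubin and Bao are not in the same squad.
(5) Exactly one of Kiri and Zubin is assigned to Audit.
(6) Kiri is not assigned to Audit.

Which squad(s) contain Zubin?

From (6): Kiri ∉ Audit.
(5) (exactly one): Zubin ∈ Audit.
(3): Vikram ∉ Audit.
(4): Bao ∉ Audit.
(1) (exactly one): Farida ∈ Audit.

Zubin: Audit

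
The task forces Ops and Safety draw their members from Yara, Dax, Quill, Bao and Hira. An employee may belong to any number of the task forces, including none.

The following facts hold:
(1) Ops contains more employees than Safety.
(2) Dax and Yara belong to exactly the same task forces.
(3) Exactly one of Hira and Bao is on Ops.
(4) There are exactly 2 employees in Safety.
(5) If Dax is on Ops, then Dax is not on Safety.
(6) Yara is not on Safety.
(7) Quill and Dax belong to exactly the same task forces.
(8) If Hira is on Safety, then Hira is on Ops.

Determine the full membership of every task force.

Ops = {Dax, Hira, Quill, Yara}; Safety = {Bao, Hira}

From (6): Yara ∉ Safety.
(2): Dax matches Yara: Dax ∉ Safety.
(7): Quill matches Dax: Quill ∉ Safety.
(4): only 2 candidates remain for Safety, so all are in.
(8): Hira ∈ Ops.
(3) (exactly one): Bao ∉ Ops.
Suppose Yara ∉ Ops: no assignment then satisfies all the clues, so Yara ∈ Ops.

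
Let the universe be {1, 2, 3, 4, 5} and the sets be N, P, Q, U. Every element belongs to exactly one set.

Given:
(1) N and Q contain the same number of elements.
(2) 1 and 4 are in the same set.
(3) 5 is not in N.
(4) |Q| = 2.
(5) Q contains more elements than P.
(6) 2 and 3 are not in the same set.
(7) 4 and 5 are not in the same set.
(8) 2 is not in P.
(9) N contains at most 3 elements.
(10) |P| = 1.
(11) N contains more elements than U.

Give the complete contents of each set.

N = {1, 4}; P = {3}; Q = {2, 5}; U = {}

From (3): 5 ∉ N.
From (8): 2 ∉ P.
Suppose 1 ∉ N: no assignment then satisfies all the clues, so 1 ∈ N.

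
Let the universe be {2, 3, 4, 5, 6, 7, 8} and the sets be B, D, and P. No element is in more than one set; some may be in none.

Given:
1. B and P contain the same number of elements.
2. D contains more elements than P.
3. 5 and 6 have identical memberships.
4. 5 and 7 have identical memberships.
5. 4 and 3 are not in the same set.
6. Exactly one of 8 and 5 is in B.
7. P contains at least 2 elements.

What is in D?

D = {5, 6, 7}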